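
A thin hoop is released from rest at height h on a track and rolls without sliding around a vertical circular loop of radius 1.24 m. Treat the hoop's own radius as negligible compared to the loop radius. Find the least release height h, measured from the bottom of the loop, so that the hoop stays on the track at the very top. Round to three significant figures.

h_min ≈ 3.72 m

With I = MR², the ratio k = I/(MR²) is 1.
At the top of the loop, the minimum-contact condition is Mg = Mv_top²/r, so v_top² = gr.
With ω = v/R, the kinetic energy at speed v is ½(1+k)Mv² = Mv².
Energy conservation from release (height h) to the top (height 2r): Mgh = Mg(2r) + M·gr.
Thus h_min = 2r + (1+k)r/2 = r(2 + 2/2) = 1.24 × 3 ≈ 3.72 m.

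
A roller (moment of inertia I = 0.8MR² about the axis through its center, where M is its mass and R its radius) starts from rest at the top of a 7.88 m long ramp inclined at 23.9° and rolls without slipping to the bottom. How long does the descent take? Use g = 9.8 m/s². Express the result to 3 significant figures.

t ≈ 2.67 s

With I = 0.8MR², the ratio k = I/(MR²) is 0.8.
Translational: Mg sinθ − f = Ma. Rotational about the CM: fR = Iα = kMRa, so f = kMa.
Hence a = g sinθ/(1+k) = 9.8×sin23.9°/1.8 = 2.206 m/s².
Starting from rest, L = ½at², so t = √(2L/a) = √(2×7.88/2.206) ≈ 2.67 s.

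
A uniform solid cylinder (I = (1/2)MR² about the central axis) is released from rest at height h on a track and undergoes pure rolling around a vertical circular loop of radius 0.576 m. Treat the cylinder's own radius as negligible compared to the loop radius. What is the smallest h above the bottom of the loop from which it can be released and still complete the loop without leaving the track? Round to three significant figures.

Here I = (1/2)MR², so the shape factor k = I/(MR²) = 0.5.
At the top of the loop, the minimum-contact condition is Mg = Mv_top²/r, so v_top² = gr.
With ω = v/R, the kinetic energy at speed v is ½(1+k)Mv² = (3/4)Mv².
Energy conservation from release (height h) to the top (height 2r): Mgh = Mg(2r) + (3/4)M·gr.
Thus h_min = 2r + (1+k)r/2 = r(2 + 1.5/2) = 0.576 × 2.75 ≈ 1.58 m.

h_min ≈ 1.58 m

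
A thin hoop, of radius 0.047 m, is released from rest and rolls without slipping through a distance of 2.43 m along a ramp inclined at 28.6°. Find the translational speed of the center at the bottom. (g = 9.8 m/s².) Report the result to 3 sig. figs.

The moment of inertia is MR², giving k ≡ I/(MR²) = 1.
Rolling without slipping gives ω = v/R, so the total kinetic energy is ½Mv² + ½Iω² = ½(1+k)Mv² = Mv².
The vertical drop is h = L sinθ = 2.43 × sin28.6° = 1.163 m.
Energy conservation: Mgh = Mv², so v = √(2gh/(1+k)) = √(2 × 9.8 × 1.163 / 2) ≈ 3.38 m/s.

v ≈ 3.38 m/s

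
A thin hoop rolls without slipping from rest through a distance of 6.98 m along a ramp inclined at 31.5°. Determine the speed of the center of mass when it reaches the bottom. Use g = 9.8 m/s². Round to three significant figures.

For this body I = MR², i.e. k = I/(MR²) = 1.
Rolling without slipping gives ω = v/R, so the total kinetic energy is ½Mv² + ½Iω² = ½(1+k)Mv² = Mv².
The vertical drop is h = L sinθ = 6.98 × sin31.5° = 3.647 m.
Energy conservation: Mgh = Mv², so v = √(2gh/(1+k)) = √(2 × 9.8 × 3.647 / 2) ≈ 5.98 m/s.

v ≈ 5.98 m/s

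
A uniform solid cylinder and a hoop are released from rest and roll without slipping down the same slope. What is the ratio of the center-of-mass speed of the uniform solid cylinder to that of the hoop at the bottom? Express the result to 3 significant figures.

v_ratio ≈ 1.15

Each satisfies Mgh = ½(1+k)Mv² with k = I/(MR²), so v ∝ 1/√(1+k).
For the uniform solid cylinder k = 0.5; for the hoop k = 1.
v₁/v₂ = √((1+k₂)/(1+k₁)) = √(2/1.5) ≈ 1.15.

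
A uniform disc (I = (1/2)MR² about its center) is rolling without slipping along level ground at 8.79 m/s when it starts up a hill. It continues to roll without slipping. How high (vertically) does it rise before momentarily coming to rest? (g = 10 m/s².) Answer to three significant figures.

For this body I = (1/2)MR², i.e. k = I/(MR²) = 0.5.
Pure rolling means v = ωR; then KE = ½Mv² + ½I(v/R)² = ½(1+k)Mv² = (3/4)Mv².
At the top the kinetic energy is zero, so (3/4)Mv₀² = Mgh.
Thus h = (1+k)v₀²/(2g) = 1.5 × 8.79² / (2 × 10) ≈ 5.79 m.

h ≈ 5.79 m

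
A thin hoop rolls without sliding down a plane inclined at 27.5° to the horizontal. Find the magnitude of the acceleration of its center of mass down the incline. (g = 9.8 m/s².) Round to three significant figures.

With I = MR², the ratio k = I/(MR²) is 1.
Along the incline Mg sinθ − f = Ma, and torque about the center fR = Iα = kMR²(a/R) gives f = kMa.
Eliminating f: Mg sinθ = (1+k)Ma, so a = g sinθ/(1+k) = 9.8 × sin27.5° / 2 ≈ 2.26 m/s².

a ≈ 2.26 m/s²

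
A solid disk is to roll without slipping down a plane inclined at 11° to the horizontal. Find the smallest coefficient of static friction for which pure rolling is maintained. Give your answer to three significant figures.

μ_min ≈ 0.0648

For this body I = (1/2)MR², i.e. k = I/(MR²) = 0.5.
Translational: Mg sinθ − f = Ma. Rotational about the CM: fR = Iα = kMRa, so f = kMa.
These give a = g sinθ/(1+k) and the required friction f = kMg sinθ/(1+k).
The normal force is N = Mg cosθ, so μ_min = f/N = k tanθ/(1+k).
μ_min = 0.5 × tan11° / 1.5 ≈ 0.0648.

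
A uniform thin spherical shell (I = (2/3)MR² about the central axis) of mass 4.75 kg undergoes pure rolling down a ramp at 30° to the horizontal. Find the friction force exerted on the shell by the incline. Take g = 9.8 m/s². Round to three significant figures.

With I = (2/3)MR², the ratio k = I/(MR²) is 2/3.
Along the incline Mg sinθ − f = Ma, and torque about the center fR = Iα = kMR²(a/R) gives f = kMa.
Combining, a = g sinθ/(1+k) and f = kMa = kMg sinθ/(1+k).
f = (2/3) × 4.75 × 9.8 × sin30° / 1.667 ≈ 9.31 N.

f ≈ 9.31 N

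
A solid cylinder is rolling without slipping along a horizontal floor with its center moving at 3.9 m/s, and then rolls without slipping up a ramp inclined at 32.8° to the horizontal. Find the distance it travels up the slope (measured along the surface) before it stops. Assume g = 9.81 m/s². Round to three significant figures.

Here I = (1/2)MR², so the shape factor k = I/(MR²) = 0.5.
Rolling without slipping gives ω = v/R, so the total kinetic energy is ½Mv² + ½Iω² = ½(1+k)Mv² = (3/4)Mv².
Setting this equal to Mgh gives the vertical rise h = (1+k)v₀²/(2g) = 1.5×3.9²/(2×9.81) = 1.163 m.
The distance along the slope is d = h/sinθ = 1.163/sin32.8° ≈ 2.15 m.

d ≈ 2.15 m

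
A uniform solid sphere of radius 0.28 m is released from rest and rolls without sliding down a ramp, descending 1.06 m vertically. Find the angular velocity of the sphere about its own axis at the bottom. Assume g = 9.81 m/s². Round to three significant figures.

ω ≈ 13.8 rad/s

With I = (2/5)MR², the ratio k = I/(MR²) is 0.4.
Pure rolling means v = ωR; then KE = ½Mv² + ½I(v/R)² = ½(1+k)Mv² = (7/10)Mv².
Energy conservation Mgh = ½(1+k)Mv² gives v = √(2gh/(1+k)) = √(2 × 9.81 × 1.06 / 1.4) = 3.854 m/s.
Then ω = v/R = 3.854 / 0.28 ≈ 13.8 rad/s.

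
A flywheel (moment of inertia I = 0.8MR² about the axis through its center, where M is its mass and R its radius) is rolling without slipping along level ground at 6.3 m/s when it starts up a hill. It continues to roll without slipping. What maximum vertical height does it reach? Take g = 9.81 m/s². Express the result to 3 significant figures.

For this body I = 0.8MR², i.e. k = I/(MR²) = 0.8.
Rolling without slipping gives ω = v/R, so the total kinetic energy is ½Mv² + ½Iω² = ½(1+k)Mv² = (9/10)Mv².
At the top the kinetic energy is zero, so (9/10)Mv₀² = Mgh.
Thus h = (1+k)v₀²/(2g) = 1.8 × 6.3² / (2 × 9.81) ≈ 3.64 m.

h ≈ 3.64 m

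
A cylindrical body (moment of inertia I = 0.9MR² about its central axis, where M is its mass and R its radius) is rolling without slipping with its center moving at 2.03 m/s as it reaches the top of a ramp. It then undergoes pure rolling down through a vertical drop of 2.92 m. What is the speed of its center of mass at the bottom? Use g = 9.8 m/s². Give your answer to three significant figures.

The moment of inertia is 0.9MR², giving k ≡ I/(MR²) = 0.9.
Rolling without slipping gives ω = v/R, so the total kinetic energy is ½Mv² + ½Iω² = ½(1+k)Mv² = (19/20)Mv².
Conserving energy between top and bottom: (19/20)Mv² = (19/20)Mv₀² + Mgh, hence v² = v₀² + 2gh/(1+k).
v = √(2.03² + 2×9.8×2.92/1.9) = √34.24 ≈ 5.85 m/s.

v ≈ 5.85 m/s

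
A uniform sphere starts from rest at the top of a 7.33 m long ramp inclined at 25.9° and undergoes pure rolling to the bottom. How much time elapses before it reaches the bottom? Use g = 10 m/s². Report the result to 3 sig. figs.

Here I = (2/5)MR², so the shape factor k = I/(MR²) = 0.4.
Newton's second law down the slope: Mg sinθ − f = Ma. The torque equation fR = Iα (with α = a/R) gives f = kMa.
Hence a = g sinθ/(1+k) = 10×sin25.9°/1.4 = 3.12 m/s².
Starting from rest, L = ½at², so t = √(2L/a) = √(2×7.33/3.12) ≈ 2.17 s.

t ≈ 2.17 s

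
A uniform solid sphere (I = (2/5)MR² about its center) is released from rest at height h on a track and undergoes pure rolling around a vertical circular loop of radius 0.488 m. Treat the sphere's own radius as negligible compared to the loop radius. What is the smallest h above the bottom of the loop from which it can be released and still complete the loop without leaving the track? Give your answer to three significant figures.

The moment of inertia is (2/5)MR², giving k ≡ I/(MR²) = 0.4.
At the top, contact is just lost when gravity alone supplies the centripetal force: Mg = Mv_top²/r, i.e. v_top² = gr.
With ω = v/R, the kinetic energy at speed v is ½(1+k)Mv² = (7/10)Mv².
Energy conservation from release (height h) to the top (height 2r): Mgh = Mg(2r) + (7/10)M·gr.
Thus h_min = 2r + (1+k)r/2 = r(2 + 1.4/2) = 0.488 × 2.7 ≈ 1.32 m.

h_min ≈ 1.32 m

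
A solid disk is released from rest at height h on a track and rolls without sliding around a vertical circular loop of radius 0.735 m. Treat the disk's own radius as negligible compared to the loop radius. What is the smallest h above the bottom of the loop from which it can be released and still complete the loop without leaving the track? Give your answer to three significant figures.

h_min ≈ 2.02 m

For this body I = (1/2)MR², i.e. k = I/(MR²) = 0.5.
At the top of the loop, the minimum-contact condition is Mg = Mv_top²/r, so v_top² = gr.
With ω = v/R, the kinetic energy at speed v is ½(1+k)Mv² = (3/4)Mv².
Energy conservation from release (height h) to the top (height 2r): Mgh = Mg(2r) + (3/4)M·gr.
Thus h_min = 2r + (1+k)r/2 = r(2 + 1.5/2) = 0.735 × 2.75 ≈ 2.02 m.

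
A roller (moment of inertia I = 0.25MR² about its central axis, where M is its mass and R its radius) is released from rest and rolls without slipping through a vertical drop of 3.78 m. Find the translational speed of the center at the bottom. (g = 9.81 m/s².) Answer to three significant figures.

With I = 0.25MR², the ratio k = I/(MR²) is 0.25.
The rolling condition ω = v/R makes the rotational term ½I(v/R)² = ½kMv², so KE_total = ½(1+k)Mv² = (5/8)Mv².
Energy conservation: Mgh = (5/8)Mv², so v = √(2gh/(1+k)) = √(2 × 9.81 × 3.78 / 1.25) ≈ 7.70 m/s.

v ≈ 7.70 m/s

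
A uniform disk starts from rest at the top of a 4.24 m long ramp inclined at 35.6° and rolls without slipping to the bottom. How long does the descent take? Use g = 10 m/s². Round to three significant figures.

For this body I = (1/2)MR², i.e. k = I/(MR²) = 0.5.
Translational: Mg sinθ − f = Ma. Rotational about the CM: fR = Iα = kMRa, so f = kMa.
Hence a = g sinθ/(1+k) = 10×sin35.6°/1.5 = 3.881 m/s².
With constant a from rest, t = √(2L/a) = √(2·4.24/3.881) ≈ 1.48 s.

t ≈ 1.48 s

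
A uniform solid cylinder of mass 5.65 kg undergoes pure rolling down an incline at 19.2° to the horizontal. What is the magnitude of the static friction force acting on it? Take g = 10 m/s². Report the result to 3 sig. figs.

f ≈ 6.19 N

Here I = (1/2)MR², so the shape factor k = I/(MR²) = 0.5.
Along the incline Mg sinθ − f = Ma, and torque about the center fR = Iα = kMR²(a/R) gives f = kMa.
Combining, a = g sinθ/(1+k) and f = kMa = kMg sinθ/(1+k).
f = 0.5 × 5.65 × 10 × sin19.2° / 1.5 ≈ 6.19 N.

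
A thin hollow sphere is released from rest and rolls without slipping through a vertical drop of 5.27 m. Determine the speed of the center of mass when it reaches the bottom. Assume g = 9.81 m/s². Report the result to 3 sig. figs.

v ≈ 7.88 m/s

For this body I = (2/3)MR², i.e. k = I/(MR²) = 2/3.
The rolling condition ω = v/R makes the rotational term ½I(v/R)² = ½kMv², so KE_total = ½(1+k)Mv² = (5/6)Mv².
Setting Mgh = (5/6)Mv² gives v = √(2gh/(1+k)) = √(2·9.81·5.27/1.667) ≈ 7.88 m/s.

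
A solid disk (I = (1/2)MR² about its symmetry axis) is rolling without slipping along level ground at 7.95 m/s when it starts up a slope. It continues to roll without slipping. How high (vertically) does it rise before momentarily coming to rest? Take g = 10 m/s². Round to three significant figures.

With I = (1/2)MR², the ratio k = I/(MR²) is 0.5.
Rolling without slipping gives ω = v/R, so the total kinetic energy is ½Mv² + ½Iω² = ½(1+k)Mv² = (3/4)Mv².
All of this converts to potential energy at the highest point: (3/4)Mv₀² = Mgh.
Thus h = (1+k)v₀²/(2g) = 1.5 × 7.95² / (2 × 10) ≈ 4.74 m.

h ≈ 4.74 m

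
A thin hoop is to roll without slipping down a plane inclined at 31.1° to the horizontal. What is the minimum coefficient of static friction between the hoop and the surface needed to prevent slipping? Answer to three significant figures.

μ_min ≈ 0.302

The moment of inertia is MR², giving k ≡ I/(MR²) = 1.
Along the incline Mg sinθ − f = Ma, and torque about the center fR = Iα = kMR²(a/R) gives f = kMa.
These give a = g sinθ/(1+k) and the required friction f = kMg sinθ/(1+k).
The normal force is N = Mg cosθ, so μ_min = f/N = k tanθ/(1+k).
μ_min = 1 × tan31.1° / 2 ≈ 0.302.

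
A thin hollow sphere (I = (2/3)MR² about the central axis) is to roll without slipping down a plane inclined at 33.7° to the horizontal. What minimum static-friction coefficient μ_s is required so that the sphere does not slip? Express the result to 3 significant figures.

The moment of inertia is (2/3)MR², giving k ≡ I/(MR²) = 2/3.
Along the incline Mg sinθ − f = Ma, and torque about the center fR = Iα = kMR²(a/R) gives f = kMa.
These give a = g sinθ/(1+k) and the required friction f = kMg sinθ/(1+k).
The normal force is N = Mg cosθ, so μ_min = f/N = k tanθ/(1+k).
μ_min = (2/3) × tan33.7° / 1.667 ≈ 0.267.

μ_min ≈ 0.267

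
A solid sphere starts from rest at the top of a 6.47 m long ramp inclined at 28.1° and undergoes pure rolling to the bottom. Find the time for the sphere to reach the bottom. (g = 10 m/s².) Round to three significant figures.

With I = (2/5)MR², the ratio k = I/(MR²) is 0.4.
Newton's second law down the slope: Mg sinθ − f = Ma. The torque equation fR = Iα (with α = a/R) gives f = kMa.
Hence a = g sinθ/(1+k) = 10×sin28.1°/1.4 = 3.364 m/s².
With constant a from rest, t = √(2L/a) = √(2·6.47/3.364) ≈ 1.96 s.

t ≈ 1.96 s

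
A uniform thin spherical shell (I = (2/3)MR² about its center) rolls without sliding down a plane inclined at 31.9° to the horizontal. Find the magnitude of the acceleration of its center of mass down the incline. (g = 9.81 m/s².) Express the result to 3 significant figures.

a ≈ 3.11 m/s²

Here I = (2/3)MR², so the shape factor k = I/(MR²) = 2/3.
Translational: Mg sinθ − f = Ma. Rotational about the CM: fR = Iα = kMRa, so f = kMa.
Eliminating f: Mg sinθ = (1+k)Ma, so a = g sinθ/(1+k) = 9.81 × sin31.9° / 1.667 ≈ 3.11 m/s².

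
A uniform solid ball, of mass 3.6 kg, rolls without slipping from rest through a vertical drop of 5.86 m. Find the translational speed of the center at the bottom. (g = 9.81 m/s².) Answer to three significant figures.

v ≈ 9.06 m/s

For this body I = (2/5)MR², i.e. k = I/(MR²) = 0.4.
Since it rolls without slipping, ω = v/R and KE = ½Mv² + ½Iω² = ½(1+k)Mv² = (7/10)Mv².
Energy conservation: Mgh = (7/10)Mv², so v = √(2gh/(1+k)) = √(2 × 9.81 × 5.86 / 1.4) ≈ 9.06 m/s.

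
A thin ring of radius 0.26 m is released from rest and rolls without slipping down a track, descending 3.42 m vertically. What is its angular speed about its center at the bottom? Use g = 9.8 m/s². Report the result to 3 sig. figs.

With I = MR², the ratio k = I/(MR²) is 1.
The rolling condition ω = v/R makes the rotational term ½I(v/R)² = ½kMv², so KE_total = ½(1+k)Mv² = Mv².
Energy conservation Mgh = ½(1+k)Mv² gives v = √(2gh/(1+k)) = √(2 × 9.8 × 3.42 / 2) = 5.789 m/s.
The angular speed follows from ω = v/R = 5.789/0.26 ≈ 22.3 rad/s.

ω ≈ 22.3 rad/s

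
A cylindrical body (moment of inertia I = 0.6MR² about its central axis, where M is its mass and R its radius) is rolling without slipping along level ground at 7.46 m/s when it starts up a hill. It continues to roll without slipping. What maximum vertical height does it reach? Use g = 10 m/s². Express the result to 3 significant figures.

The moment of inertia is 0.6MR², giving k ≡ I/(MR²) = 0.6.
Pure rolling means v = ωR; then KE = ½Mv² + ½I(v/R)² = ½(1+k)Mv² = (4/5)Mv².
All of this converts to potential energy at the highest point: (4/5)Mv₀² = Mgh.
Thus h = (1+k)v₀²/(2g) = 1.6 × 7.46² / (2 × 10) ≈ 4.45 m.

h ≈ 4.45 m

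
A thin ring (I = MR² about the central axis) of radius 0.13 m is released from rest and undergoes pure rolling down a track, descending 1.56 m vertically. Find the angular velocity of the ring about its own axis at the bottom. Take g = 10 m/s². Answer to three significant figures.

ω ≈ 30.4 rad/s

For this body I = MR², i.e. k = I/(MR²) = 1.
Pure rolling means v = ωR; then KE = ½Mv² + ½I(v/R)² = ½(1+k)Mv² = Mv².
Energy conservation Mgh = ½(1+k)Mv² gives v = √(2gh/(1+k)) = √(2 × 10 × 1.56 / 2) = 3.95 m/s.
Then ω = v/R = 3.95 / 0.13 ≈ 30.4 rad/s.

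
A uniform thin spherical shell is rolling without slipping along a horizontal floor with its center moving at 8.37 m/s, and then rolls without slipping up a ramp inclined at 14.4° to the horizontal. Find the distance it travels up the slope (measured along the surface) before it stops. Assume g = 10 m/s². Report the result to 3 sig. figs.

For this body I = (2/3)MR², i.e. k = I/(MR²) = 2/3.
The rolling condition ω = v/R makes the rotational term ½I(v/R)² = ½kMv², so KE_total = ½(1+k)Mv² = (5/6)Mv².
Setting this equal to Mgh gives the vertical rise h = (1+k)v₀²/(2g) = 1.667×8.37²/(2×10) = 5.838 m.
The distance along the slope is d = h/sinθ = 5.838/sin14.4° ≈ 23.5 m.

d ≈ 23.5 m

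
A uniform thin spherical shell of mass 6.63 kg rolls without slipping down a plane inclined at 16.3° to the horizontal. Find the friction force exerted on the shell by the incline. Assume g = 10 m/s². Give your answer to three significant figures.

The moment of inertia is (2/3)MR², giving k ≡ I/(MR²) = 2/3.
Along the incline Mg sinθ − f = Ma, and torque about the center fR = Iα = kMR²(a/R) gives f = kMa.
Combining, a = g sinθ/(1+k) and f = kMa = kMg sinθ/(1+k).
f = (2/3) × 6.63 × 10 × sin16.3° / 1.667 ≈ 7.44 N.

f ≈ 7.44 N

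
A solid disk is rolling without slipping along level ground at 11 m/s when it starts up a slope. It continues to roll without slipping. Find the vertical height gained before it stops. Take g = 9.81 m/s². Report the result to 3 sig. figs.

With I = (1/2)MR², the ratio k = I/(MR²) is 0.5.
The rolling condition ω = v/R makes the rotational term ½I(v/R)² = ½kMv², so KE_total = ½(1+k)Mv² = (3/4)Mv².
All of this converts to potential energy at the highest point: (3/4)Mv₀² = Mgh.
Thus h = (1+k)v₀²/(2g) = 1.5 × 11² / (2 × 9.81) ≈ 9.25 m.

h ≈ 9.25 m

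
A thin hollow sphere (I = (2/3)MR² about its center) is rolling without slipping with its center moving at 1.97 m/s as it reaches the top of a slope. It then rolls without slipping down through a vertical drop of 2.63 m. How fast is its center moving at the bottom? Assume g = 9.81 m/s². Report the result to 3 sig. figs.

v ≈ 5.90 m/s

The moment of inertia is (2/3)MR², giving k ≡ I/(MR²) = 2/3.
Rolling without slipping gives ω = v/R, so the total kinetic energy is ½Mv² + ½Iω² = ½(1+k)Mv² = (5/6)Mv².
Conserving energy between top and bottom: (5/6)Mv² = (5/6)Mv₀² + Mgh, hence v² = v₀² + 2gh/(1+k).
v = √(1.97² + 2×9.81×2.63/1.667) = √34.84 ≈ 5.90 m/s.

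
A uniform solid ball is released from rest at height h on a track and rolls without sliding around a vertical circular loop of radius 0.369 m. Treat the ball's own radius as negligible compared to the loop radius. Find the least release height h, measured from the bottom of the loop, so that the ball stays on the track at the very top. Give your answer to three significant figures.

h_min ≈ 0.996 m

The moment of inertia is (2/5)MR², giving k ≡ I/(MR²) = 0.4.
At the top of the loop, the minimum-contact condition is Mg = Mv_top²/r, so v_top² = gr.
With ω = v/R, the kinetic energy at speed v is ½(1+k)Mv² = (7/10)Mv².
Energy conservation from release (height h) to the top (height 2r): Mgh = Mg(2r) + (7/10)M·gr.
Thus h_min = 2r + (1+k)r/2 = r(2 + 1.4/2) = 0.369 × 2.7 ≈ 0.996 m.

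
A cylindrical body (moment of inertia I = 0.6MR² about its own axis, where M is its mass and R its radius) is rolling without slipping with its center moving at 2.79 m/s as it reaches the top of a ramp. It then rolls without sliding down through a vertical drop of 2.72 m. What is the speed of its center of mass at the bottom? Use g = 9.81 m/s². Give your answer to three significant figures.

With I = 0.6MR², the ratio k = I/(MR²) is 0.6.
Since it rolls without slipping, ω = v/R and KE = ½Mv² + ½Iω² = ½(1+k)Mv² = (4/5)Mv².
Energy conservation: (4/5)Mv₀² + Mgh = (4/5)Mv², so v² = v₀² + 2gh/(1+k).
v = √(2.79² + 2×9.81×2.72/1.6) = √41.14 ≈ 6.41 m/s.

v ≈ 6.41 m/s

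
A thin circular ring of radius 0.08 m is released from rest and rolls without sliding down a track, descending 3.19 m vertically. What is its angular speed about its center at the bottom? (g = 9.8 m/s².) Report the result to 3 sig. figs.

For this body I = MR², i.e. k = I/(MR²) = 1.
Since it rolls without slipping, ω = v/R and KE = ½Mv² + ½Iω² = ½(1+k)Mv² = Mv².
Energy conservation Mgh = ½(1+k)Mv² gives v = √(2gh/(1+k)) = √(2 × 9.8 × 3.19 / 2) = 5.591 m/s.
Then ω = v/R = 5.591 / 0.08 ≈ 69.9 rad/s.

ω ≈ 69.9 rad/s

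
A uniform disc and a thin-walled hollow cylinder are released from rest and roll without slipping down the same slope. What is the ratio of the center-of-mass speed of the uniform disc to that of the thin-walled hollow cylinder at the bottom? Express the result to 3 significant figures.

v_ratio ≈ 1.15

Each satisfies Mgh = ½(1+k)Mv² with k = I/(MR²), so v ∝ 1/√(1+k).
For the uniform disc k = 0.5; for the thin-walled hollow cylinder k = 1.
v₁/v₂ = √((1+k₂)/(1+k₁)) = √(2/1.5) ≈ 1.15.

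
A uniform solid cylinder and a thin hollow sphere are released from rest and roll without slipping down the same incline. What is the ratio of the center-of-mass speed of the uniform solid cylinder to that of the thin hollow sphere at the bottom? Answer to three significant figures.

v_ratio ≈ 1.05

Each satisfies Mgh = ½(1+k)Mv² with k = I/(MR²), so v ∝ 1/√(1+k).
For the uniform solid cylinder k = 0.5; for the thin hollow sphere k = 2/3.
v₁/v₂ = √((1+k₂)/(1+k₁)) = √(1.667/1.5) ≈ 1.05.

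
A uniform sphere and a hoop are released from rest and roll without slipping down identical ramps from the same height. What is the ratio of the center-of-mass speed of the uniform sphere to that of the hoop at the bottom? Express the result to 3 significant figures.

Each satisfies Mgh = ½(1+k)Mv² with k = I/(MR²), so v ∝ 1/√(1+k).
For the uniform sphere k = 0.4; for the hoop k = 1.
v₁/v₂ = √((1+k₂)/(1+k₁)) = √(2/1.4) ≈ 1.20.

v_ratio ≈ 1.20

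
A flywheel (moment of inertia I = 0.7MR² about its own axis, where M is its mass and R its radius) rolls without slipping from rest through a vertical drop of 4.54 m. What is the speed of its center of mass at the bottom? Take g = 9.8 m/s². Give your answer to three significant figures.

With I = 0.7MR², the ratio k = I/(MR²) is 0.7.
Pure rolling means v = ωR; then KE = ½Mv² + ½I(v/R)² = ½(1+k)Mv² = (17/20)Mv².
Setting Mgh = (17/20)Mv² gives v = √(2gh/(1+k)) = √(2·9.8·4.54/1.7) ≈ 7.23 m/s.

v ≈ 7.23 m/s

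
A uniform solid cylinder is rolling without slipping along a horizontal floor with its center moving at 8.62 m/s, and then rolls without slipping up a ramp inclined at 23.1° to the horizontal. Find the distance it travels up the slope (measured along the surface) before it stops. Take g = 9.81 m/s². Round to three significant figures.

For this body I = (1/2)MR², i.e. k = I/(MR²) = 0.5.
Since it rolls without slipping, ω = v/R and KE = ½Mv² + ½Iω² = ½(1+k)Mv² = (3/4)Mv².
Setting this equal to Mgh gives the vertical rise h = (1+k)v₀²/(2g) = 1.5×8.62²/(2×9.81) = 5.681 m.
The distance along the slope is d = h/sinθ = 5.681/sin23.1° ≈ 14.5 m.

d ≈ 14.5 m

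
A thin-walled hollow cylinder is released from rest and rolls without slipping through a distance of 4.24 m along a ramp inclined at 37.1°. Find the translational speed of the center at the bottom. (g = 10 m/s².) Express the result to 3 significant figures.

v ≈ 5.06 m/s

With I = MR², the ratio k = I/(MR²) is 1.
Since it rolls without slipping, ω = v/R and KE = ½Mv² + ½Iω² = ½(1+k)Mv² = Mv².
The vertical drop is h = L sinθ = 4.24 × sin37.1° = 2.558 m.
Energy conservation: Mgh = Mv², so v = √(2gh/(1+k)) = √(2 × 10 × 2.558 / 2) ≈ 5.06 m/s.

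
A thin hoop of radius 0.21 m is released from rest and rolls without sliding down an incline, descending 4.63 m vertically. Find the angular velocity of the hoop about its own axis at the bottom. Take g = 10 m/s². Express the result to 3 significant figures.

With I = MR², the ratio k = I/(MR²) is 1.
Pure rolling means v = ωR; then KE = ½Mv² + ½I(v/R)² = ½(1+k)Mv² = Mv².
Energy conservation Mgh = ½(1+k)Mv² gives v = √(2gh/(1+k)) = √(2 × 10 × 4.63 / 2) = 6.804 m/s.
The angular speed follows from ω = v/R = 6.804/0.21 ≈ 32.4 rad/s.

ω ≈ 32.4 rad/s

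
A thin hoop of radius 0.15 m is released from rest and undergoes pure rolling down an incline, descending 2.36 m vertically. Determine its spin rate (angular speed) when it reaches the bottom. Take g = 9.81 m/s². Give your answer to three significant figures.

With I = MR², the ratio k = I/(MR²) is 1.
Rolling without slipping gives ω = v/R, so the total kinetic energy is ½Mv² + ½Iω² = ½(1+k)Mv² = Mv².
Energy conservation Mgh = ½(1+k)Mv² gives v = √(2gh/(1+k)) = √(2 × 9.81 × 2.36 / 2) = 4.812 m/s.
The angular speed follows from ω = v/R = 4.812/0.15 ≈ 32.1 rad/s.

ω ≈ 32.1 rad/s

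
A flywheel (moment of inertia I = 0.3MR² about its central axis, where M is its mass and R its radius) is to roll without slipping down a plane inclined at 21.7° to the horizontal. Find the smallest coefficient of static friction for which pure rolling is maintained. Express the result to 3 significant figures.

For this body I = 0.3MR², i.e. k = I/(MR²) = 0.3.
Along the incline Mg sinθ − f = Ma, and torque about the center fR = Iα = kMR²(a/R) gives f = kMa.
These give a = g sinθ/(1+k) and the required friction f = kMg sinθ/(1+k).
The normal force is N = Mg cosθ, so μ_min = f/N = k tanθ/(1+k).
μ_min = 0.3 × tan21.7° / 1.3 ≈ 0.0918.

μ_min ≈ 0.0918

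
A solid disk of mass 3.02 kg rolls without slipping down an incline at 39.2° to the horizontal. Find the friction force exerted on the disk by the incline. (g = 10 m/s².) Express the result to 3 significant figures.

The moment of inertia is (1/2)MR², giving k ≡ I/(MR²) = 0.5.
Newton's second law down the slope: Mg sinθ − f = Ma. The torque equation fR = Iα (with α = a/R) gives f = kMa.
Combining, a = g sinθ/(1+k) and f = kMa = kMg sinθ/(1+k).
f = 0.5 × 3.02 × 10 × sin39.2° / 1.5 ≈ 6.36 N.

f ≈ 6.36 N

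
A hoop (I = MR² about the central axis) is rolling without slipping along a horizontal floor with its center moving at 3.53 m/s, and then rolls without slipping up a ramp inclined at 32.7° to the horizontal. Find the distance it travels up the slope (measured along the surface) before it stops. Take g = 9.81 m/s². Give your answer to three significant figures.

With I = MR², the ratio k = I/(MR²) is 1.
Rolling without slipping gives ω = v/R, so the total kinetic energy is ½Mv² + ½Iω² = ½(1+k)Mv² = Mv².
Setting this equal to Mgh gives the vertical rise h = (1+k)v₀²/(2g) = 2×3.53²/(2×9.81) = 1.27 m.
Along the incline, d = h/sinθ = 1.27/sin32.7° ≈ 2.35 m.

d ≈ 2.35 m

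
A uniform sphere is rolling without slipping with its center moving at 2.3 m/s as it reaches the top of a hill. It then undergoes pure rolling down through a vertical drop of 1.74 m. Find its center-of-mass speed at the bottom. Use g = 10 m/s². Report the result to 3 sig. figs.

v ≈ 5.49 m/s

The moment of inertia is (2/5)MR², giving k ≡ I/(MR²) = 0.4.
Pure rolling means v = ωR; then KE = ½Mv² + ½I(v/R)² = ½(1+k)Mv² = (7/10)Mv².
Conserving energy between top and bottom: (7/10)Mv² = (7/10)Mv₀² + Mgh, hence v² = v₀² + 2gh/(1+k).
v = √(2.3² + 2×10×1.74/1.4) = √30.15 ≈ 5.49 m/s.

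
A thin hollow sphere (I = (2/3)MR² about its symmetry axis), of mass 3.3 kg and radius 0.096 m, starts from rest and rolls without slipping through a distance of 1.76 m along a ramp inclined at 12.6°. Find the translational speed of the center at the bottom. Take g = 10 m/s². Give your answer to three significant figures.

Here I = (2/3)MR², so the shape factor k = I/(MR²) = 2/3.
The rolling condition ω = v/R makes the rotational term ½I(v/R)² = ½kMv², so KE_total = ½(1+k)Mv² = (5/6)Mv².
The vertical drop is h = L sinθ = 1.76 × sin12.6° = 0.3839 m.
Energy conservation: Mgh = (5/6)Mv², so v = √(2gh/(1+k)) = √(2 × 10 × 0.3839 / 1.667) ≈ 2.15 m/s.

v ≈ 2.15 m/s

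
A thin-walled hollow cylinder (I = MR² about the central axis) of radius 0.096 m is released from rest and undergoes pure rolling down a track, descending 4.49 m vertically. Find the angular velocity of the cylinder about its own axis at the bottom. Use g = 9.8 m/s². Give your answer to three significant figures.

ω ≈ 69.1 rad/s

For this body I = MR², i.e. k = I/(MR²) = 1.
Rolling without slipping gives ω = v/R, so the total kinetic energy is ½Mv² + ½Iω² = ½(1+k)Mv² = Mv².
Energy conservation Mgh = ½(1+k)Mv² gives v = √(2gh/(1+k)) = √(2 × 9.8 × 4.49 / 2) = 6.633 m/s.
Then ω = v/R = 6.633 / 0.096 ≈ 69.1 rad/s.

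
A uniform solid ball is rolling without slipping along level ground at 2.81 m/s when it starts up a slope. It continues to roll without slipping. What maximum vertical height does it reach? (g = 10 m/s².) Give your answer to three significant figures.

For this body I = (2/5)MR², i.e. k = I/(MR²) = 0.4.
The rolling condition ω = v/R makes the rotational term ½I(v/R)² = ½kMv², so KE_total = ½(1+k)Mv² = (7/10)Mv².
At the top the kinetic energy is zero, so (7/10)Mv₀² = Mgh.
Thus h = (1+k)v₀²/(2g) = 1.4 × 2.81² / (2 × 10) ≈ 0.553 m.

h ≈ 0.553 m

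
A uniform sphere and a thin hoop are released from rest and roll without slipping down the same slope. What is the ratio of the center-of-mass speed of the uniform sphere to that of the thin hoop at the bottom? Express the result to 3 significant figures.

Each satisfies Mgh = ½(1+k)Mv² with k = I/(MR²), so v ∝ 1/√(1+k).
For the uniform sphere k = 0.4; for the thin hoop k = 1.
v₁/v₂ = √((1+k₂)/(1+k₁)) = √(2/1.4) ≈ 1.20.

v_ratio ≈ 1.20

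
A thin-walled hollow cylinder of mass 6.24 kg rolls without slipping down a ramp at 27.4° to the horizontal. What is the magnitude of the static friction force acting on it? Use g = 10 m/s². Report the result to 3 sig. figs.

With I = MR², the ratio k = I/(MR²) is 1.
Along the incline Mg sinθ − f = Ma, and torque about the center fR = Iα = kMR²(a/R) gives f = kMa.
Combining, a = g sinθ/(1+k) and f = kMa = kMg sinθ/(1+k).
f = 1 × 6.24 × 10 × sin27.4° / 2 ≈ 14.4 N.

f ≈ 14.4 N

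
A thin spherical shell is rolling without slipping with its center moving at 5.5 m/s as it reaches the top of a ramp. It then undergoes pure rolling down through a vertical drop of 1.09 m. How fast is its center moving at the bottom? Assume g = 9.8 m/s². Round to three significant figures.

Here I = (2/3)MR², so the shape factor k = I/(MR²) = 2/3.
Rolling without slipping gives ω = v/R, so the total kinetic energy is ½Mv² + ½Iω² = ½(1+k)Mv² = (5/6)Mv².
Conserving energy between top and bottom: (5/6)Mv² = (5/6)Mv₀² + Mgh, hence v² = v₀² + 2gh/(1+k).
v = √(5.5² + 2×9.8×1.09/1.667) = √43.07 ≈ 6.56 m/s.

v ≈ 6.56 m/s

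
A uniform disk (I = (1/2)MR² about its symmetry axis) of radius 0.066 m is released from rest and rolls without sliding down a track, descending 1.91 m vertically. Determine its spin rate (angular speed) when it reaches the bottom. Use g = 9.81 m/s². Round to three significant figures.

ω ≈ 75.7 rad/s

With I = (1/2)MR², the ratio k = I/(MR²) is 0.5.
Since it rolls without slipping, ω = v/R and KE = ½Mv² + ½Iω² = ½(1+k)Mv² = (3/4)Mv².
Energy conservation Mgh = ½(1+k)Mv² gives v = √(2gh/(1+k)) = √(2 × 9.81 × 1.91 / 1.5) = 4.998 m/s.
Then ω = v/R = 4.998 / 0.066 ≈ 75.7 rad/s.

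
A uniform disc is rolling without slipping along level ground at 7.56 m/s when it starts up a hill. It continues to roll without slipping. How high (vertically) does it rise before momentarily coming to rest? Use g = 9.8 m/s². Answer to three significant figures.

h ≈ 4.37 m

For this body I = (1/2)MR², i.e. k = I/(MR²) = 0.5.
Since it rolls without slipping, ω = v/R and KE = ½Mv² + ½Iω² = ½(1+k)Mv² = (3/4)Mv².
All of this converts to potential energy at the highest point: (3/4)Mv₀² = Mgh.
Thus h = (1+k)v₀²/(2g) = 1.5 × 7.56² / (2 × 9.8) ≈ 4.37 m.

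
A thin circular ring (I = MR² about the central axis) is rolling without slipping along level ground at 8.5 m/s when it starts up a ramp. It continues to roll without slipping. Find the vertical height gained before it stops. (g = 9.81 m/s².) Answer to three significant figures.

For this body I = MR², i.e. k = I/(MR²) = 1.
Pure rolling means v = ωR; then KE = ½Mv² + ½I(v/R)² = ½(1+k)Mv² = Mv².
At the top the kinetic energy is zero, so Mv₀² = Mgh.
Thus h = (1+k)v₀²/(2g) = 2 × 8.5² / (2 × 9.81) ≈ 7.36 m.

h ≈ 7.36 m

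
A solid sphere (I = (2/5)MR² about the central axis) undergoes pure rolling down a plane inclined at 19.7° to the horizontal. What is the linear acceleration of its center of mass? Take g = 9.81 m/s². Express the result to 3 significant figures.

a ≈ 2.36 m/s²

With I = (2/5)MR², the ratio k = I/(MR²) is 0.4.
Newton's second law down the slope: Mg sinθ − f = Ma. The torque equation fR = Iα (with α = a/R) gives f = kMa.
Eliminating f: Mg sinθ = (1+k)Ma, so a = g sinθ/(1+k) = 9.81 × sin19.7° / 1.4 ≈ 2.36 m/s².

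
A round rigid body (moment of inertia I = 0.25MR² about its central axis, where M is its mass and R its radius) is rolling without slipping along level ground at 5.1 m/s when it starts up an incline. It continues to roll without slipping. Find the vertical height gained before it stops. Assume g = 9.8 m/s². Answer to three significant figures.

The moment of inertia is 0.25MR², giving k ≡ I/(MR²) = 0.25.
Since it rolls without slipping, ω = v/R and KE = ½Mv² + ½Iω² = ½(1+k)Mv² = (5/8)Mv².
At the top the kinetic energy is zero, so (5/8)Mv₀² = Mgh.
Thus h = (1+k)v₀²/(2g) = 1.25 × 5.1² / (2 × 9.8) ≈ 1.66 m.

h ≈ 1.66 m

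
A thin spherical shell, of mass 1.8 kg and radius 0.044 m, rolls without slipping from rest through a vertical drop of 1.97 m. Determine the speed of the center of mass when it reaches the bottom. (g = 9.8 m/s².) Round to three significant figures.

For this body I = (2/3)MR², i.e. k = I/(MR²) = 2/3.
Since it rolls without slipping, ω = v/R and KE = ½Mv² + ½Iω² = ½(1+k)Mv² = (5/6)Mv².
Energy conservation: Mgh = (5/6)Mv², so v = √(2gh/(1+k)) = √(2 × 9.8 × 1.97 / 1.667) ≈ 4.81 m/s.

v ≈ 4.81 m/s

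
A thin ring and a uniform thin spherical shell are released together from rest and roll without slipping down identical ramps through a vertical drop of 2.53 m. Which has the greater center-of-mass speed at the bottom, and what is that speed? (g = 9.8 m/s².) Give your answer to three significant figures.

For rolling without slipping, Mgh = ½(1+k)Mv² where k = I/(MR²), so v = √(2gh/(1+k)).
Thin ring: k = 1, giving v = √(2×9.8×2.53/2) = 4.979 m/s.
Uniform thin spherical shell: k = 2/3, giving v = √(2×9.8×2.53/1.667) = 5.455 m/s.
The smaller k wins: the uniform thin spherical shell, at ≈ 5.45 m/s.

the uniform thin spherical shell, at v ≈ 5.45 m/s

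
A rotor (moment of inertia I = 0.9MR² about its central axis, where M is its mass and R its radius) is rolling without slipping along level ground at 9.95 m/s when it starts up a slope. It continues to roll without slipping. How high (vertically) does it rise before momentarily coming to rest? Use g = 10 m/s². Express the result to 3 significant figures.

h ≈ 9.41 m

With I = 0.9MR², the ratio k = I/(MR²) is 0.9.
The rolling condition ω = v/R makes the rotational term ½I(v/R)² = ½kMv², so KE_total = ½(1+k)Mv² = (19/20)Mv².
At the top the kinetic energy is zero, so (19/20)Mv₀² = Mgh.
Thus h = (1+k)v₀²/(2g) = 1.9 × 9.95² / (2 × 10) ≈ 9.41 m.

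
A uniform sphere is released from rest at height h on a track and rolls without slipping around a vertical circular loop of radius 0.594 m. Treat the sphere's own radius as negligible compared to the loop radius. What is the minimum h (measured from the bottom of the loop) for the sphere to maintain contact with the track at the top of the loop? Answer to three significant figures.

h_min ≈ 1.60 m

With I = (2/5)MR², the ratio k = I/(MR²) is 0.4.
At the top of the loop, the minimum-contact condition is Mg = Mv_top²/r, so v_top² = gr.
With ω = v/R, the kinetic energy at speed v is ½(1+k)Mv² = (7/10)Mv².
Energy conservation from release (height h) to the top (height 2r): Mgh = Mg(2r) + (7/10)M·gr.
Thus h_min = 2r + (1+k)r/2 = r(2 + 1.4/2) = 0.594 × 2.7 ≈ 1.60 m.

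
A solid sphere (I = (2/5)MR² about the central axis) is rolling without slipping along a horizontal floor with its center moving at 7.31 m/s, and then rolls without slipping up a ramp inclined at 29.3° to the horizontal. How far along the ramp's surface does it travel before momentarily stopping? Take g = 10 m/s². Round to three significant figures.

d ≈ 7.64 m

With I = (2/5)MR², the ratio k = I/(MR²) is 0.4.
Pure rolling means v = ωR; then KE = ½Mv² + ½I(v/R)² = ½(1+k)Mv² = (7/10)Mv².
Setting this equal to Mgh gives the vertical rise h = (1+k)v₀²/(2g) = 1.4×7.31²/(2×10) = 3.741 m.
Along the incline, d = h/sinθ = 3.741/sin29.3° ≈ 7.64 m.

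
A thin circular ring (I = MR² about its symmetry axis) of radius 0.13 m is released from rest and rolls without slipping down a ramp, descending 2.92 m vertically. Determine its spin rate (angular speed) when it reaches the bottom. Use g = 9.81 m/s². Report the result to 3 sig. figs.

ω ≈ 41.2 rad/s

The moment of inertia is MR², giving k ≡ I/(MR²) = 1.
Since it rolls without slipping, ω = v/R and KE = ½Mv² + ½Iω² = ½(1+k)Mv² = Mv².
Energy conservation Mgh = ½(1+k)Mv² gives v = √(2gh/(1+k)) = √(2 × 9.81 × 2.92 / 2) = 5.352 m/s.
Then ω = v/R = 5.352 / 0.13 ≈ 41.2 rad/s.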